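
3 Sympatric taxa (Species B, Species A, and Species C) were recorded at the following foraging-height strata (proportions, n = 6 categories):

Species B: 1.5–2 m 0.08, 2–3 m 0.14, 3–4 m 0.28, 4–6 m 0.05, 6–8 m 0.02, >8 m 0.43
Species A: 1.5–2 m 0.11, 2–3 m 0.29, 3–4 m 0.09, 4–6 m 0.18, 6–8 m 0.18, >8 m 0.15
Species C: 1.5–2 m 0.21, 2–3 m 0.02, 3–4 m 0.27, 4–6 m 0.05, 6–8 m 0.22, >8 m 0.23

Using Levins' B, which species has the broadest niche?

Species A

Σp_Bᵢ² = 0.08² + 0.14² + 0.28² + 0.05² + 0.02² + 0.43² = 0.0064 + 0.0196 + 0.0784 + 0.0025 + 0.0004 + 0.1849 = 0.2922
B_B = 1 / 0.2922 = 3.4223
Σp_Aᵢ² = 0.11² + 0.29² + 0.09² + 0.18² + 0.18² + 0.15² = 0.0121 + 0.0841 + 0.0081 + 0.0324 + 0.0324 + 0.0225 = 0.1916
B_A = 1 / 0.1916 = 5.2192
Σp_Cᵢ² = 0.21² + 0.02² + 0.27² + 0.05² + 0.22² + 0.23² = 0.0441 + 0.0004 + 0.0729 + 0.0025 + 0.0484 + 0.0529 = 0.2212
B_C = 1 / 0.2212 = 4.5208
Highest B → broadest niche (most generalist): Species A (B = 5.22).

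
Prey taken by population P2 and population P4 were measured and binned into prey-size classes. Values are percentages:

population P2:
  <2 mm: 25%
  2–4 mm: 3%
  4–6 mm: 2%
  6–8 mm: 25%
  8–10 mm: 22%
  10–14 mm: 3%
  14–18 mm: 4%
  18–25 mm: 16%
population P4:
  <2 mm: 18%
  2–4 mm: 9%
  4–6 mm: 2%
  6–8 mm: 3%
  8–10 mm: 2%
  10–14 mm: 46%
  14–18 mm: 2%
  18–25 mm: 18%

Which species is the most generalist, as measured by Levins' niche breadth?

population P2

Convert percentages to proportions (divide by 100).
Σp_P2ᵢ² = 0.25² + 0.03² + 0.02² + 0.25² + 0.22² + 0.03² + 0.04² + 0.16² = 0.0625 + 0.0009 + 0.0004 + 0.0625 + 0.0484 + 0.0009 + 0.0016 + 0.0256 = 0.2028
B_P2 = 1 / 0.2028 = 4.9310
Σp_P4ᵢ² = 0.18² + 0.09² + 0.02² + 0.03² + 0.02² + 0.46² + 0.02² + 0.18² = 0.0324 + 0.0081 + 0.0004 + 0.0009 + 0.0004 + 0.2116 + 0.0004 + 0.0324 = 0.2866
B_P4 = 1 / 0.2866 = 3.4892
Highest B → broadest niche (most generalist): population P2 (B = 4.93).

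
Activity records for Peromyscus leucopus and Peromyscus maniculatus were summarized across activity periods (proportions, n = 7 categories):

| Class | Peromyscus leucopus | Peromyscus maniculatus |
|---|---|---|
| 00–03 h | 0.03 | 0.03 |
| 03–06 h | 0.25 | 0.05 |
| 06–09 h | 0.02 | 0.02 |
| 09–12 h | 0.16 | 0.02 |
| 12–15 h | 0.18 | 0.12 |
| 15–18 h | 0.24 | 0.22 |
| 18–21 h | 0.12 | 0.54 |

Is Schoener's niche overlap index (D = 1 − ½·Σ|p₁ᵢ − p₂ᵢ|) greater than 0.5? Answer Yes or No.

Yes

Σ|p₁ᵢ − p₂ᵢ| = 0.00 + 0.20 + 0.00 + 0.14 + 0.06 + 0.02 + 0.42 = 0.84
D = 1 − ½ × 0.84 = 1 − 0.420 = 0.5800
D = 0.5800 > 0.5 → Yes.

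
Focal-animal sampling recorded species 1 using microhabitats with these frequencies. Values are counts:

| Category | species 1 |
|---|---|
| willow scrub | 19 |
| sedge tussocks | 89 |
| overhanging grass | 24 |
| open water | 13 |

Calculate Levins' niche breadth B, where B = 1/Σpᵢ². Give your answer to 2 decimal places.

2.33

Proportions for species 1 (n=145): 19/145=0.1310, 89/145=0.6138, 24/145=0.1655, 13/145=0.0897
Σpᵢ² = 0.1310² + 0.6138² + 0.1655² + 0.0897² = 0.017161 + 0.376750 + 0.027390 + 0.008046 = 0.429347
B = 1 / 0.429347 = 2.3291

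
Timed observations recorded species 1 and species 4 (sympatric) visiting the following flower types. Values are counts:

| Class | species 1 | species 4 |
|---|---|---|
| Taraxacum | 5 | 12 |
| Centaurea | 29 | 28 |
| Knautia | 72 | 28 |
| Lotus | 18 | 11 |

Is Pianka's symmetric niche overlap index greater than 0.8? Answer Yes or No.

Yes

Proportions for species 1 (n=124): 5/124=0.0403, 29/124=0.2339, 72/124=0.5806, 18/124=0.1452
Proportions for species 4 (n=79): 12/79=0.1519, 28/79=0.3544, 28/79=0.3544, 11/79=0.1392
Σ p₁ᵢp₂ᵢ = 0.006122 + 0.082894 + 0.205765 + 0.020212 = 0.314993
Σp_1ᵢ² = 0.0403² + 0.2339² + 0.5806² + 0.1452² = 0.001624 + 0.054709 + 0.337096 + 0.021083 = 0.414512
Σp_2ᵢ² = 0.1519² + 0.3544² + 0.3544² + 0.1392² = 0.023074 + 0.125599 + 0.125599 + 0.019377 = 0.293649
O = 0.314993 / √(0.414512 × 0.293649) = 0.314993 / 0.3488854 = 0.9029
O = 0.9029 > 0.8 → Yes.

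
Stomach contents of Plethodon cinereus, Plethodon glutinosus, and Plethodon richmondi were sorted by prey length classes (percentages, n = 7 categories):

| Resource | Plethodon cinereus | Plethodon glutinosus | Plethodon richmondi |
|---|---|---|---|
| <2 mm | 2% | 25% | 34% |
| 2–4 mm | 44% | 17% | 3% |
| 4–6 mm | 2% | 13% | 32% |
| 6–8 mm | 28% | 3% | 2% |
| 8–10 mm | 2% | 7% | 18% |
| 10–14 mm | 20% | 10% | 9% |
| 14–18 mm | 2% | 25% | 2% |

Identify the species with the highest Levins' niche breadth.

Convert percentages to proportions (divide by 100).
Σp_cineᵢ² = 0.02² + 0.44² + 0.02² + 0.28² + 0.02² + 0.20² + 0.02² = 0.0004 + 0.1936 + 0.0004 + 0.0784 + 0.0004 + 0.0400 + 0.0004 = 0.3136
B_cine = 1 / 0.3136 = 3.1888
Σp_glutᵢ² = 0.25² + 0.17² + 0.13² + 0.03² + 0.07² + 0.10² + 0.25² = 0.0625 + 0.0289 + 0.0169 + 0.0009 + 0.0049 + 0.0100 + 0.0625 = 0.1866
B_glut = 1 / 0.1866 = 5.3591
Σp_richᵢ² = 0.34² + 0.03² + 0.32² + 0.02² + 0.18² + 0.09² + 0.02² = 0.1156 + 0.0009 + 0.1024 + 0.0004 + 0.0324 + 0.0081 + 0.0004 = 0.2602
B_rich = 1 / 0.2602 = 3.8432
Highest B → broadest niche (most generalist): Plethodon glutinosus (B = 5.36).

Plethodon glutinosus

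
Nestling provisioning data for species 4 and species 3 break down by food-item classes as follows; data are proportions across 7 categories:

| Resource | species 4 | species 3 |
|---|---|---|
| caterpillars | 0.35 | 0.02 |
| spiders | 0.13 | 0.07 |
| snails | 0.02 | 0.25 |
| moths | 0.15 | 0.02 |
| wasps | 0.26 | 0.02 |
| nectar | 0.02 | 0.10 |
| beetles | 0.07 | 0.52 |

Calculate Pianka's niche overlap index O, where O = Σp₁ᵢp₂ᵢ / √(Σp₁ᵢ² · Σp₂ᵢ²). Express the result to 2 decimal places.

0.24

Σ p₁ᵢp₂ᵢ = 0.0070 + 0.0091 + 0.0050 + 0.0030 + 0.0052 + 0.0020 + 0.0364 = 0.0677
Σp_1ᵢ² = 0.35² + 0.13² + 0.02² + 0.15² + 0.26² + 0.02² + 0.07² = 0.1225 + 0.0169 + 0.0004 + 0.0225 + 0.0676 + 0.0004 + 0.0049 = 0.2352
Σp_2ᵢ² = 0.02² + 0.07² + 0.25² + 0.02² + 0.02² + 0.10² + 0.52² = 0.0004 + 0.0049 + 0.0625 + 0.0004 + 0.0004 + 0.0100 + 0.2704 = 0.3490
O = 0.0677 / √(0.2352 × 0.3490) = 0.0677 / 0.28650 = 0.2363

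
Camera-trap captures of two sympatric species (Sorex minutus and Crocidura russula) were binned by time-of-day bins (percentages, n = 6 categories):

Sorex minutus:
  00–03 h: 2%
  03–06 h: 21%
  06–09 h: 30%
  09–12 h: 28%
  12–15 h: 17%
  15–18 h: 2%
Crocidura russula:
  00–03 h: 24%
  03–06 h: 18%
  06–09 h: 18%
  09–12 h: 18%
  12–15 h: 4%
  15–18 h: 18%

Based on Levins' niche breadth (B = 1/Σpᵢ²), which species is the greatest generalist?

Convert percentages to proportions (divide by 100).
Σp_minuᵢ² = 0.02² + 0.21² + 0.30² + 0.28² + 0.17² + 0.02² = 0.0004 + 0.0441 + 0.0900 + 0.0784 + 0.0289 + 0.0004 = 0.2422
B_minu = 1 / 0.2422 = 4.1288
Σp_russᵢ² = 0.24² + 0.18² + 0.18² + 0.18² + 0.04² + 0.18² = 0.0576 + 0.0324 + 0.0324 + 0.0324 + 0.0016 + 0.0324 = 0.1888
B_russ = 1 / 0.1888 = 5.2966
Highest B → broadest niche (most generalist): Crocidura russula (B = 5.30).

Crocidura russula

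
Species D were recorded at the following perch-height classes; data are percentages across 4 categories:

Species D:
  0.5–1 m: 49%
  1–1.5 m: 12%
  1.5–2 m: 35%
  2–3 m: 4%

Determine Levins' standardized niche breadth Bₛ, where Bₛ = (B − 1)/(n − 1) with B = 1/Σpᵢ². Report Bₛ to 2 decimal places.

0.55

Convert percentages to proportions (divide by 100).
Σpᵢ² = 0.49² + 0.12² + 0.35² + 0.04² = 0.2401 + 0.0144 + 0.1225 + 0.0016 = 0.3786
B = 1 / 0.3786 = 2.6413
Bₛ = (B − 1)/(n − 1) = (2.6413 − 1)/(4 − 1) = 1.6413/3 = 0.5471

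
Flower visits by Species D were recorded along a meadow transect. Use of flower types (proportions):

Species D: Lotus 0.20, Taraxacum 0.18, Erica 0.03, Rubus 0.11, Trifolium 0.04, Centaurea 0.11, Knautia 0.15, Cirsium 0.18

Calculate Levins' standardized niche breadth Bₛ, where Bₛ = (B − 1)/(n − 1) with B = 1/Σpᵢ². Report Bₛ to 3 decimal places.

Σpᵢ² = 0.20² + 0.18² + 0.03² + 0.11² + 0.04² + 0.11² + 0.15² + 0.18² = 0.0400 + 0.0324 + 0.0009 + 0.0121 + 0.0016 + 0.0121 + 0.0225 + 0.0324 = 0.1540
B = 1 / 0.1540 = 6.49351
Bₛ = (B − 1)/(n − 1) = (6.49351 − 1)/(8 − 1) = 5.49351/7 = 0.78479

0.785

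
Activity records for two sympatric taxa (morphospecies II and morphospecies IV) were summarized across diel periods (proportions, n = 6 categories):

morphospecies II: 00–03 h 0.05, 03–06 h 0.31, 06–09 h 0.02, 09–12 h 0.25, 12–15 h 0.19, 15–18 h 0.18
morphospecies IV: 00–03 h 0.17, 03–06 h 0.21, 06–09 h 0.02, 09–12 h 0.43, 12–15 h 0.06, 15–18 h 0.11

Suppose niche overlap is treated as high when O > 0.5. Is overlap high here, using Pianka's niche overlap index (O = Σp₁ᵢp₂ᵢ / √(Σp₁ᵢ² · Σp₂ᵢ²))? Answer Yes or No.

Σ p₁ᵢp₂ᵢ = 0.0085 + 0.0651 + 0.0004 + 0.1075 + 0.0114 + 0.0198 = 0.2127
Σp_1ᵢ² = 0.05² + 0.31² + 0.02² + 0.25² + 0.19² + 0.18² = 0.0025 + 0.0961 + 0.0004 + 0.0625 + 0.0361 + 0.0324 = 0.2300
Σp_2ᵢ² = 0.17² + 0.21² + 0.02² + 0.43² + 0.06² + 0.11² = 0.0289 + 0.0441 + 0.0004 + 0.1849 + 0.0036 + 0.0121 = 0.2740
O = 0.2127 / √(0.2300 × 0.2740) = 0.2127 / 0.25104 = 0.8473
O = 0.8473 > 0.5 → Yes.

Yes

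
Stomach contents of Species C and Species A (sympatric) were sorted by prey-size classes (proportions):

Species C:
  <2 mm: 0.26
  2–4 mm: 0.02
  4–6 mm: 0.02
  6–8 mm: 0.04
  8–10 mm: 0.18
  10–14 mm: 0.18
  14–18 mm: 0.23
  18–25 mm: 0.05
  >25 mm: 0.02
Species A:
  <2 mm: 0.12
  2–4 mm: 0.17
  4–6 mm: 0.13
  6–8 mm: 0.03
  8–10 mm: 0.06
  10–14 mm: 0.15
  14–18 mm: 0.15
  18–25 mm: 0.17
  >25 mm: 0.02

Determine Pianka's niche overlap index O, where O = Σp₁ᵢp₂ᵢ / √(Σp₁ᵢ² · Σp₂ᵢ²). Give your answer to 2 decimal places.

0.73

Σ p₁ᵢp₂ᵢ = 0.0312 + 0.0034 + 0.0026 + 0.0012 + 0.0108 + 0.0270 + 0.0345 + 0.0085 + 0.0004 = 0.1196
Σp_1ᵢ² = 0.26² + 0.02² + 0.02² + 0.04² + 0.18² + 0.18² + 0.23² + 0.05² + 0.02² = 0.0676 + 0.0004 + 0.0004 + 0.0016 + 0.0324 + 0.0324 + 0.0529 + 0.0025 + 0.0004 = 0.1906
Σp_2ᵢ² = 0.12² + 0.17² + 0.13² + 0.03² + 0.06² + 0.15² + 0.15² + 0.17² + 0.02² = 0.0144 + 0.0289 + 0.0169 + 0.0009 + 0.0036 + 0.0225 + 0.0225 + 0.0289 + 0.0004 = 0.1390
O = 0.1196 / √(0.1906 × 0.1390) = 0.1196 / 0.16277 = 0.7348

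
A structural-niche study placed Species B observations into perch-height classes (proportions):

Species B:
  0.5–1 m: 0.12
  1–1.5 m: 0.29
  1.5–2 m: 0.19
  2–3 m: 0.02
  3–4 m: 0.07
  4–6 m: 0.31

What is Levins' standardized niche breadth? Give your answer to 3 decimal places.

0.647

Σpᵢ² = 0.12² + 0.29² + 0.19² + 0.02² + 0.07² + 0.31² = 0.0144 + 0.0841 + 0.0361 + 0.0004 + 0.0049 + 0.0961 = 0.2360
B = 1 / 0.2360 = 4.23729
Bₛ = (B − 1)/(n − 1) = (4.23729 − 1)/(6 − 1) = 3.23729/5 = 0.64746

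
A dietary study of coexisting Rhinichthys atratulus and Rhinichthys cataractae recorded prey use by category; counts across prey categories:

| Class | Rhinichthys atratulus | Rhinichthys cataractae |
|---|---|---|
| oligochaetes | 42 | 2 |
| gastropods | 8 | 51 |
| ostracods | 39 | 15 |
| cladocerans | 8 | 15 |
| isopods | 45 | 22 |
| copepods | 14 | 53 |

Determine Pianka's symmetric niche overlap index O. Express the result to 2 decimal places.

Proportions for Rhinichthys atratulus (n=156): 42/156=0.2692, 8/156=0.0513, 39/156=0.2500, 8/156=0.0513, 45/156=0.2885, 14/156=0.0897
Proportions for Rhinichthys cataractae (n=158): 2/158=0.0127, 51/158=0.3228, 15/158=0.0949, 15/158=0.0949, 22/158=0.1392, 53/158=0.3354
Σ p₁ᵢp₂ᵢ = 0.003419 + 0.016560 + 0.023725 + 0.004868 + 0.040159 + 0.030085 = 0.118816
Σp_1ᵢ² = 0.2692² + 0.0513² + 0.2500² + 0.0513² + 0.2885² + 0.0897² = 0.072469 + 0.002632 + 0.062500 + 0.002632 + 0.083232 + 0.008046 = 0.231511
Σp_2ᵢ² = 0.0127² + 0.3228² + 0.0949² + 0.0949² + 0.1392² + 0.3354² = 0.000161 + 0.104200 + 0.009006 + 0.009006 + 0.019377 + 0.112493 = 0.254243
O = 0.118816 / √(0.231511 × 0.254243) = 0.118816 / 0.2426109 = 0.4897

0.49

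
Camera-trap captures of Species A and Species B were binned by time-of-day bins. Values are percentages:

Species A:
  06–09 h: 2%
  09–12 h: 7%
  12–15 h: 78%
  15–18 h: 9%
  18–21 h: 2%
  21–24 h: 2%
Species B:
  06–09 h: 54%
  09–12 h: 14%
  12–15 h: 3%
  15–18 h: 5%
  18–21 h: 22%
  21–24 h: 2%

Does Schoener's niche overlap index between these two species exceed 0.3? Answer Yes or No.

No

Convert percentages to proportions (divide by 100).
Σ|p₁ᵢ − p₂ᵢ| = 0.52 + 0.07 + 0.75 + 0.04 + 0.20 + 0.00 = 1.58
D = 1 − ½ × 1.58 = 1 − 0.790 = 0.2100
D = 0.2100 < 0.3 → No.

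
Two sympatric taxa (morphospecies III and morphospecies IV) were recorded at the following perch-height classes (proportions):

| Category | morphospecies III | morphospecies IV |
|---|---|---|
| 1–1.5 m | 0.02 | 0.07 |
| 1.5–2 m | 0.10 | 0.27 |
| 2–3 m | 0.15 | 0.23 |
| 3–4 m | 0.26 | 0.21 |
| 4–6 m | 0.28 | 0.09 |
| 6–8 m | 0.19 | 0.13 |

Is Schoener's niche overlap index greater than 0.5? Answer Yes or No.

Yes

Σ|p₁ᵢ − p₂ᵢ| = 0.05 + 0.17 + 0.08 + 0.05 + 0.19 + 0.06 = 0.60
D = 1 − ½ × 0.60 = 1 − 0.300 = 0.7000
D = 0.7000 > 0.5 → Yes.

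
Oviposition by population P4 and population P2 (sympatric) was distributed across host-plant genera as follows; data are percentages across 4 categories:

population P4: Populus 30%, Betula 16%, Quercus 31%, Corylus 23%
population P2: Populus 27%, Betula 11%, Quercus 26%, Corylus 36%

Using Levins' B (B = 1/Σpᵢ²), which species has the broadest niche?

population P4

Convert percentages to proportions (divide by 100).
Σp_P4ᵢ² = 0.30² + 0.16² + 0.31² + 0.23² = 0.0900 + 0.0256 + 0.0961 + 0.0529 = 0.2646
B_P4 = 1 / 0.2646 = 3.7793
Σp_P2ᵢ² = 0.27² + 0.11² + 0.26² + 0.36² = 0.0729 + 0.0121 + 0.0676 + 0.1296 = 0.2822
B_P2 = 1 / 0.2822 = 3.5436
Highest B → broadest niche (most generalist): population P4 (B = 3.78).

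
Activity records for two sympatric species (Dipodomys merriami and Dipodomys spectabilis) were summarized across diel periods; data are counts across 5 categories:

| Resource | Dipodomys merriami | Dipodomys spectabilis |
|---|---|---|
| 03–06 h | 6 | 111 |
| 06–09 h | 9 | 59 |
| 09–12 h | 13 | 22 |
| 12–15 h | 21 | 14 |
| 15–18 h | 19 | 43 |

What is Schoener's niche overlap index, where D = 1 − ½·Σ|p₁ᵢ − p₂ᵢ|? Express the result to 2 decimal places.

0.54

Proportions for Dipodomys merriami (n=68): 6/68=0.0882, 9/68=0.1324, 13/68=0.1912, 21/68=0.3088, 19/68=0.2794
Proportions for Dipodomys spectabilis (n=249): 111/249=0.4458, 59/249=0.2369, 22/249=0.0884, 14/249=0.0562, 43/249=0.1727
Σ|p₁ᵢ − p₂ᵢ| = 0.3576 + 0.1045 + 0.1028 + 0.2526 + 0.1067 = 0.9242
D = 1 − ½ × 0.9242 = 1 − 0.46210 = 0.53790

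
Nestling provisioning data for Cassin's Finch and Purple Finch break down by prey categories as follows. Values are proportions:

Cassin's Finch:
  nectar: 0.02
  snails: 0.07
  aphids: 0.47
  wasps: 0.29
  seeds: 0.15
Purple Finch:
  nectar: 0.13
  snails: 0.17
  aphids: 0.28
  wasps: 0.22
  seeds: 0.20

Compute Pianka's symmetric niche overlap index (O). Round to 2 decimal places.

0.90

Σ p₁ᵢp₂ᵢ = 0.0026 + 0.0119 + 0.1316 + 0.0638 + 0.0300 = 0.2399
Σp_1ᵢ² = 0.02² + 0.07² + 0.47² + 0.29² + 0.15² = 0.0004 + 0.0049 + 0.2209 + 0.0841 + 0.0225 = 0.3328
Σp_2ᵢ² = 0.13² + 0.17² + 0.28² + 0.22² + 0.20² = 0.0169 + 0.0289 + 0.0784 + 0.0484 + 0.0400 = 0.2126
O = 0.2399 / √(0.3328 × 0.2126) = 0.2399 / 0.26599 = 0.9019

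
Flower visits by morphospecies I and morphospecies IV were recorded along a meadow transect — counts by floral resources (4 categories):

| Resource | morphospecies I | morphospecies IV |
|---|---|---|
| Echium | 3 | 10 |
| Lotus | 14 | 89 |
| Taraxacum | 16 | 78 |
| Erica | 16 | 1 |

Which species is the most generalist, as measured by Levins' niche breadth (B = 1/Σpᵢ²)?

Proportions for morphospecies I (n=49): 3/49=0.0612, 14/49=0.2857, 16/49=0.3265, 16/49=0.3265
Proportions for morphospecies IV (n=178): 10/178=0.0562, 89/178=0.5000, 78/178=0.4382, 1/178=0.0056
Σp_Iᵢ² = 0.0612² + 0.2857² + 0.3265² + 0.3265² = 0.003745 + 0.081624 + 0.106602 + 0.106602 = 0.298573
B_I = 1 / 0.298573 = 3.3493
Σp_IVᵢ² = 0.0562² + 0.5000² + 0.4382² + 0.0056² = 0.003158 + 0.250000 + 0.192019 + 0.000031 = 0.445208
B_IV = 1 / 0.445208 = 2.2461
Highest B → broadest niche (most generalist): morphospecies I (B = 3.35).

morphospecies I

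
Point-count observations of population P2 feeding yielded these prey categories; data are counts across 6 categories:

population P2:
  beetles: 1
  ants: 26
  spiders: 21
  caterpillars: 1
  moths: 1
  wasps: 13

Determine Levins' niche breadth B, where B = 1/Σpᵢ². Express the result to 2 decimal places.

Proportions for population P2 (n=63): 1/63=0.0159, 26/63=0.4127, 21/63=0.3333, 1/63=0.0159, 1/63=0.0159, 13/63=0.2063
Σpᵢ² = 0.0159² + 0.4127² + 0.3333² + 0.0159² + 0.0159² + 0.2063² = 0.000253 + 0.170321 + 0.111089 + 0.000253 + 0.000253 + 0.042560 = 0.324729
B = 1 / 0.324729 = 3.0795

3.08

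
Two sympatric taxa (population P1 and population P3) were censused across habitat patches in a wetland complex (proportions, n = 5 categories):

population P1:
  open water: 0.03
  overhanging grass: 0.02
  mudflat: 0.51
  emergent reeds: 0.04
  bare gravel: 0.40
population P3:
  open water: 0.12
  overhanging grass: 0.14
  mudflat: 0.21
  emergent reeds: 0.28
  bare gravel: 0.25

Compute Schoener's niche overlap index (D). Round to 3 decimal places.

0.550

Σ|p₁ᵢ − p₂ᵢ| = 0.09 + 0.12 + 0.30 + 0.24 + 0.15 = 0.90
D = 1 − ½ × 0.90 = 1 − 0.450 = 0.55000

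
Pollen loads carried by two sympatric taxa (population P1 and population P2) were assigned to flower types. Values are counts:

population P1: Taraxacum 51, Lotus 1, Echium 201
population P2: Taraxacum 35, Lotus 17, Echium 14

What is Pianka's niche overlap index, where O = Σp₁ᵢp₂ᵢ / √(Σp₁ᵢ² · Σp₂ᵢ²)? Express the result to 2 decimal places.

0.54

Proportions for population P1 (n=253): 51/253=0.2016, 1/253=0.0040, 201/253=0.7945
Proportions for population P2 (n=66): 35/66=0.5303, 17/66=0.2576, 14/66=0.2121
Σ p₁ᵢp₂ᵢ = 0.106908 + 0.001030 + 0.168513 = 0.276451
Σp_1ᵢ² = 0.2016² + 0.0040² + 0.7945² = 0.040643 + 0.000016 + 0.631230 = 0.671889
Σp_2ᵢ² = 0.5303² + 0.2576² + 0.2121² = 0.281218 + 0.066358 + 0.044986 = 0.392562
O = 0.276451 / √(0.671889 × 0.392562) = 0.276451 / 0.5135738 = 0.5383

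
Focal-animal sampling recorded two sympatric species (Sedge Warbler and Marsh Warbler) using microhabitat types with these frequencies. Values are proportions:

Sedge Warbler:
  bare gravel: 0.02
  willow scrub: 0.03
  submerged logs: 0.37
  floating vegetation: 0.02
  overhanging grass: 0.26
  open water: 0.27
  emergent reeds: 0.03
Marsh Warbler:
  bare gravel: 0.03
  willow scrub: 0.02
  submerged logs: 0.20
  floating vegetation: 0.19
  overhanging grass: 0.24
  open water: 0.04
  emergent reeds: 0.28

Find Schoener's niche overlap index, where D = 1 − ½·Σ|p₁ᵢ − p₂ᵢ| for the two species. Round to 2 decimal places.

0.57

Σ|p₁ᵢ − p₂ᵢ| = 0.01 + 0.01 + 0.17 + 0.17 + 0.02 + 0.23 + 0.25 = 0.86
D = 1 − ½ × 0.86 = 1 − 0.430 = 0.5700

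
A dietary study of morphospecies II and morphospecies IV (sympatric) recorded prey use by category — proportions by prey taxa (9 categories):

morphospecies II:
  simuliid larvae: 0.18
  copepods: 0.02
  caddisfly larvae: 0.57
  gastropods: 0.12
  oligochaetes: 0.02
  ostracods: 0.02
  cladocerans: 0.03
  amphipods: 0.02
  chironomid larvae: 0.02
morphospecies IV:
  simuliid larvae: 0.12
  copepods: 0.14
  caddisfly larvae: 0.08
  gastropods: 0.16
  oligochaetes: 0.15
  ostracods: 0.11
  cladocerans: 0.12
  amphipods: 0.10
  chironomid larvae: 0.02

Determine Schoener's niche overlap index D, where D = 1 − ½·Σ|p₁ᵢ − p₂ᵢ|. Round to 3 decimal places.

Σ|p₁ᵢ − p₂ᵢ| = 0.06 + 0.12 + 0.49 + 0.04 + 0.13 + 0.09 + 0.09 + 0.08 + 0.00 = 1.10
D = 1 − ½ × 1.10 = 1 − 0.550 = 0.45000

0.450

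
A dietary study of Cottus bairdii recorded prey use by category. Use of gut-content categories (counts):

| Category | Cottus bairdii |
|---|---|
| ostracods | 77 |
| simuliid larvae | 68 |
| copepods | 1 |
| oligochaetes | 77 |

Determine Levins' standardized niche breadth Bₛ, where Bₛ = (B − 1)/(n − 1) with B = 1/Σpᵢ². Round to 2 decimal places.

Proportions for Cottus bairdii (n=223): 77/223=0.3453, 68/223=0.3049, 1/223=0.0045, 77/223=0.3453
Σpᵢ² = 0.3453² + 0.3049² + 0.0045² + 0.3453² = 0.119232 + 0.092964 + 0.000020 + 0.119232 = 0.331448
B = 1 / 0.331448 = 3.0171
Bₛ = (B − 1)/(n − 1) = (3.0171 − 1)/(4 − 1) = 2.0171/3 = 0.6724

0.67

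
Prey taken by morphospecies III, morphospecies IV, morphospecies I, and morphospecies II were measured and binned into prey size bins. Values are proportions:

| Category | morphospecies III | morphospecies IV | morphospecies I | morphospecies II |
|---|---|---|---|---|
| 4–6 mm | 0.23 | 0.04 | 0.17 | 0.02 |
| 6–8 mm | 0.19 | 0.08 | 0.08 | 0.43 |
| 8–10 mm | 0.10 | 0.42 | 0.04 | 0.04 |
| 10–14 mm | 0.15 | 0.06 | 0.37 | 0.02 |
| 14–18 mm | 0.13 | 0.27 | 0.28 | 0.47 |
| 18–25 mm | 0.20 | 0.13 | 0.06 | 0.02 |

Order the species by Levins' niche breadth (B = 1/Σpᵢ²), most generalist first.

Σp_IIIᵢ² = 0.23² + 0.19² + 0.10² + 0.15² + 0.13² + 0.20² = 0.0529 + 0.0361 + 0.0100 + 0.0225 + 0.0169 + 0.0400 = 0.1784
B_III = 1 / 0.1784 = 5.6054
Σp_IVᵢ² = 0.04² + 0.08² + 0.42² + 0.06² + 0.27² + 0.13² = 0.0016 + 0.0064 + 0.1764 + 0.0036 + 0.0729 + 0.0169 = 0.2778
B_IV = 1 / 0.2778 = 3.5997
Σp_Iᵢ² = 0.17² + 0.08² + 0.04² + 0.37² + 0.28² + 0.06² = 0.0289 + 0.0064 + 0.0016 + 0.1369 + 0.0784 + 0.0036 = 0.2558
B_I = 1 / 0.2558 = 3.9093
Σp_IIᵢ² = 0.02² + 0.43² + 0.04² + 0.02² + 0.47² + 0.02² = 0.0004 + 0.1849 + 0.0016 + 0.0004 + 0.2209 + 0.0004 = 0.4086
B_II = 1 / 0.4086 = 2.4474
Ranking by B (broadest → narrowest): morphospecies III (5.61) > morphospecies I (3.91) > morphospecies IV (3.60) > morphospecies II (2.45)

morphospecies III > morphospecies I > morphospecies IV > morphospecies II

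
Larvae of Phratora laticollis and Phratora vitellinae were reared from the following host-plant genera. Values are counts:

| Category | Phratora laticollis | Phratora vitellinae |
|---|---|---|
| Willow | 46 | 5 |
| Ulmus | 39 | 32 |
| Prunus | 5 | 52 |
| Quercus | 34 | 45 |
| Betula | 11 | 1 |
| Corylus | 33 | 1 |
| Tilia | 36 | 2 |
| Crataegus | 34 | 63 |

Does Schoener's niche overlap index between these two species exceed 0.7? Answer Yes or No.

Proportions for Phratora laticollis (n=238): 46/238=0.1933, 39/238=0.1639, 5/238=0.0210, 34/238=0.1429, 11/238=0.0462, 33/238=0.1387, 36/238=0.1513, 34/238=0.1429
Proportions for Phratora vitellinae (n=201): 5/201=0.0249, 32/201=0.1592, 52/201=0.2587, 45/201=0.2239, 1/201=0.0050, 1/201=0.0050, 2/201=0.0100, 63/201=0.3134
Σ|p₁ᵢ − p₂ᵢ| = 0.1684 + 0.0047 + 0.2377 + 0.0810 + 0.0412 + 0.1337 + 0.1413 + 0.1705 = 0.9785
D = 1 − ½ × 0.9785 = 1 − 0.48925 = 0.51075
D = 0.51075 < 0.7 → No.

No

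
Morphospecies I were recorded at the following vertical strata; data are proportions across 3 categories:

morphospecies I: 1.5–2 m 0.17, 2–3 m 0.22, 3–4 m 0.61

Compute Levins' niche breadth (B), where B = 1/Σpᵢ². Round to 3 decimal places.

2.225

Σpᵢ² = 0.17² + 0.22² + 0.61² = 0.0289 + 0.0484 + 0.3721 = 0.4494
B = 1 / 0.4494 = 2.22519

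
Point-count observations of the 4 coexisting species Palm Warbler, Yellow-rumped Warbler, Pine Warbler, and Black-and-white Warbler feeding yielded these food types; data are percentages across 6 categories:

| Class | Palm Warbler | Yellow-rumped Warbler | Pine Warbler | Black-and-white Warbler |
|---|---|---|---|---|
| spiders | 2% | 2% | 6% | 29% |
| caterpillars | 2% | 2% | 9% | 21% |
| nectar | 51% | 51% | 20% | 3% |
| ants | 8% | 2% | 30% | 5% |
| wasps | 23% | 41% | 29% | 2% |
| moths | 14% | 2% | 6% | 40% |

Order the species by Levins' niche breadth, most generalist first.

Pine Warbler > Black-and-white Warbler > Palm Warbler > Yellow-rumped Warbler

Convert percentages to proportions (divide by 100).
Σp_Palmᵢ² = 0.02² + 0.02² + 0.51² + 0.08² + 0.23² + 0.14² = 0.0004 + 0.0004 + 0.2601 + 0.0064 + 0.0529 + 0.0196 = 0.3398
B_Palm = 1 / 0.3398 = 2.9429
Σp_Yellᵢ² = 0.02² + 0.02² + 0.51² + 0.02² + 0.41² + 0.02² = 0.0004 + 0.0004 + 0.2601 + 0.0004 + 0.1681 + 0.0004 = 0.4298
B_Yell = 1 / 0.4298 = 2.3267
Σp_Pineᵢ² = 0.06² + 0.09² + 0.20² + 0.30² + 0.29² + 0.06² = 0.0036 + 0.0081 + 0.0400 + 0.0900 + 0.0841 + 0.0036 = 0.2294
B_Pine = 1 / 0.2294 = 4.3592
Σp_Blacᵢ² = 0.29² + 0.21² + 0.03² + 0.05² + 0.02² + 0.40² = 0.0841 + 0.0441 + 0.0009 + 0.0025 + 0.0004 + 0.1600 = 0.2920
B_Blac = 1 / 0.2920 = 3.4247
Ranking by B (broadest → narrowest): Pine Warbler (4.36) > Black-and-white Warbler (3.42) > Palm Warbler (2.94) > Yellow-rumped Warbler (2.33)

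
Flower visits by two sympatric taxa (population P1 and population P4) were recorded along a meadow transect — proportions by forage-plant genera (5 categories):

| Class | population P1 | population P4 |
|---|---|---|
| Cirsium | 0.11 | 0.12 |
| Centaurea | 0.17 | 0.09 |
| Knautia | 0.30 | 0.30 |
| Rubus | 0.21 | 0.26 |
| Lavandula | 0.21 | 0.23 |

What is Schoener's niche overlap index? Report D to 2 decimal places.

0.92

Σ|p₁ᵢ − p₂ᵢ| = 0.01 + 0.08 + 0.00 + 0.05 + 0.02 = 0.16
D = 1 − ½ × 0.16 = 1 − 0.080 = 0.9200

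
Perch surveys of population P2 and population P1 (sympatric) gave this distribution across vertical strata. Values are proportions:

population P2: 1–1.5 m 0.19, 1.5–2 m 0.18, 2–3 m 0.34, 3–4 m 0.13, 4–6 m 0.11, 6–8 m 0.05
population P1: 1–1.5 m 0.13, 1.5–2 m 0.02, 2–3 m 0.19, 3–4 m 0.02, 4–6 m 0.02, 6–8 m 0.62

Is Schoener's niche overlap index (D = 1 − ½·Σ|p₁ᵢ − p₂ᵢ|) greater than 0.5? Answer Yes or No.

Σ|p₁ᵢ − p₂ᵢ| = 0.06 + 0.16 + 0.15 + 0.11 + 0.09 + 0.57 = 1.14
D = 1 − ½ × 1.14 = 1 − 0.570 = 0.4300
D = 0.4300 < 0.5 → No.

No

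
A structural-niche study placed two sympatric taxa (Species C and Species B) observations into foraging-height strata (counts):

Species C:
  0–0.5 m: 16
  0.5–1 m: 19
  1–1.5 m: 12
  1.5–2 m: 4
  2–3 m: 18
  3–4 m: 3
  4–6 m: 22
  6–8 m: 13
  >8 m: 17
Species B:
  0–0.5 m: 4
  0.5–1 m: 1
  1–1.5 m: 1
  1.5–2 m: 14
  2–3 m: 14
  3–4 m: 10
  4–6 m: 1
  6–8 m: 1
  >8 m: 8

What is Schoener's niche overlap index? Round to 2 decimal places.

0.49

Proportions for Species C (n=124): 16/124=0.1290, 19/124=0.1532, 12/124=0.0968, 4/124=0.0323, 18/124=0.1452, 3/124=0.0242, 22/124=0.1774, 13/124=0.1048, 17/124=0.1371
Proportions for Species B (n=54): 4/54=0.0741, 1/54=0.0185, 1/54=0.0185, 14/54=0.2593, 14/54=0.2593, 10/54=0.1852, 1/54=0.0185, 1/54=0.0185, 8/54=0.1481
Σ|p₁ᵢ − p₂ᵢ| = 0.0549 + 0.1347 + 0.0783 + 0.2270 + 0.1141 + 0.1610 + 0.1589 + 0.0863 + 0.0110 = 1.0262
D = 1 − ½ × 1.0262 = 1 − 0.51310 = 0.48690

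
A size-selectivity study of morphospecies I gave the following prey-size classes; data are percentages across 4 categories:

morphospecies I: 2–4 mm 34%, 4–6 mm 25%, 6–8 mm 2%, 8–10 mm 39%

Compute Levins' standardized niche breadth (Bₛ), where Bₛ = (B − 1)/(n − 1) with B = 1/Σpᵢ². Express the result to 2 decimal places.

Convert percentages to proportions (divide by 100).
Σpᵢ² = 0.34² + 0.25² + 0.02² + 0.39² = 0.1156 + 0.0625 + 0.0004 + 0.1521 = 0.3306
B = 1 / 0.3306 = 3.0248
Bₛ = (B − 1)/(n − 1) = (3.0248 − 1)/(4 − 1) = 2.0248/3 = 0.6749

0.67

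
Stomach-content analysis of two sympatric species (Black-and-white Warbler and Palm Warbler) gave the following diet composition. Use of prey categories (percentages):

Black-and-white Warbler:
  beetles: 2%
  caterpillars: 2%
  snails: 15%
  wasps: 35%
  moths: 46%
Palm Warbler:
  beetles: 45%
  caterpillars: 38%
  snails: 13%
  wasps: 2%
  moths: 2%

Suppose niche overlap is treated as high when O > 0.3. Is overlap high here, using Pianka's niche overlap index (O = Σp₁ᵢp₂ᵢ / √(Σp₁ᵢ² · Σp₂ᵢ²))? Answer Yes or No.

No

Convert percentages to proportions (divide by 100).
Σ p₁ᵢp₂ᵢ = 0.0090 + 0.0076 + 0.0195 + 0.0070 + 0.0092 = 0.0523
Σp_1ᵢ² = 0.02² + 0.02² + 0.15² + 0.35² + 0.46² = 0.0004 + 0.0004 + 0.0225 + 0.1225 + 0.2116 = 0.3574
Σp_2ᵢ² = 0.45² + 0.38² + 0.13² + 0.02² + 0.02² = 0.2025 + 0.1444 + 0.0169 + 0.0004 + 0.0004 = 0.3646
O = 0.0523 / √(0.3574 × 0.3646) = 0.0523 / 0.36098 = 0.1449
O = 0.1449 < 0.3 → No.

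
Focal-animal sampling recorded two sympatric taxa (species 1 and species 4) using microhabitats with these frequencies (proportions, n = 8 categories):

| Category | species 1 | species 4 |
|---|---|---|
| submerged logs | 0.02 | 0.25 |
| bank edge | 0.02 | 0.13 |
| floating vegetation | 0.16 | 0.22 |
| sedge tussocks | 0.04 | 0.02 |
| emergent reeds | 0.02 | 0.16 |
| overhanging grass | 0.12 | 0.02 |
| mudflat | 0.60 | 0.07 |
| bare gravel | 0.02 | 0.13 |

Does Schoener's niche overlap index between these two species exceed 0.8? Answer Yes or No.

No

Σ|p₁ᵢ − p₂ᵢ| = 0.23 + 0.11 + 0.06 + 0.02 + 0.14 + 0.10 + 0.53 + 0.11 = 1.30
D = 1 − ½ × 1.30 = 1 − 0.650 = 0.3500
D = 0.3500 < 0.8 → No.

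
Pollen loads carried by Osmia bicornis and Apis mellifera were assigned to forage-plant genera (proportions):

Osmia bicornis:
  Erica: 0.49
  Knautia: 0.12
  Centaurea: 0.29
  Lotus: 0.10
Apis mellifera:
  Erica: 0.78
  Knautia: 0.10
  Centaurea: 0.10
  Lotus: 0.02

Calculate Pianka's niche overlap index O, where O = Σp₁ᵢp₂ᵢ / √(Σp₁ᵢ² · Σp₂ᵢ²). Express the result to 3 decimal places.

0.908

Σ p₁ᵢp₂ᵢ = 0.3822 + 0.0120 + 0.0290 + 0.0020 = 0.4252
Σp_1ᵢ² = 0.49² + 0.12² + 0.29² + 0.10² = 0.2401 + 0.0144 + 0.0841 + 0.0100 = 0.3486
Σp_2ᵢ² = 0.78² + 0.10² + 0.10² + 0.02² = 0.6084 + 0.0100 + 0.0100 + 0.0004 = 0.6288
O = 0.4252 / √(0.3486 × 0.6288) = 0.4252 / 0.468188 = 0.90818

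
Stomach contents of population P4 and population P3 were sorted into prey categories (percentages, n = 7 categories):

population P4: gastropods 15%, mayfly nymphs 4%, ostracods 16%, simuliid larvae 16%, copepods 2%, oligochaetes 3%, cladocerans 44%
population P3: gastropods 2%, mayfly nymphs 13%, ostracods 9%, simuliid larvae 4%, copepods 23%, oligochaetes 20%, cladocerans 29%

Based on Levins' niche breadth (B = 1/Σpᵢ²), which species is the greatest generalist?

Convert percentages to proportions (divide by 100).
Σp_P4ᵢ² = 0.15² + 0.04² + 0.16² + 0.16² + 0.02² + 0.03² + 0.44² = 0.0225 + 0.0016 + 0.0256 + 0.0256 + 0.0004 + 0.0009 + 0.1936 = 0.2702
B_P4 = 1 / 0.2702 = 3.7010
Σp_P3ᵢ² = 0.02² + 0.13² + 0.09² + 0.04² + 0.23² + 0.20² + 0.29² = 0.0004 + 0.0169 + 0.0081 + 0.0016 + 0.0529 + 0.0400 + 0.0841 = 0.2040
B_P3 = 1 / 0.2040 = 4.9020
Highest B → broadest niche (most generalist): population P3 (B = 4.90).

population P3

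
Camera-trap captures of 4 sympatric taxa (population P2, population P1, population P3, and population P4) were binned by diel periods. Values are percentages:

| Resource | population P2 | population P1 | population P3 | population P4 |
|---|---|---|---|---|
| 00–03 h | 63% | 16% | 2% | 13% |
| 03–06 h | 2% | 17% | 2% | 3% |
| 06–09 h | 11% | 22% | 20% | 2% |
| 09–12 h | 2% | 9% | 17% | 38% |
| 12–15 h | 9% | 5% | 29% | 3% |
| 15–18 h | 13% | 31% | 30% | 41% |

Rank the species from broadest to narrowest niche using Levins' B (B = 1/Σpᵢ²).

population P1 > population P3 > population P4 > population P2

Convert percentages to proportions (divide by 100).
Σp_P2ᵢ² = 0.63² + 0.02² + 0.11² + 0.02² + 0.09² + 0.13² = 0.3969 + 0.0004 + 0.0121 + 0.0004 + 0.0081 + 0.0169 = 0.4348
B_P2 = 1 / 0.4348 = 2.2999
Σp_P1ᵢ² = 0.16² + 0.17² + 0.22² + 0.09² + 0.05² + 0.31² = 0.0256 + 0.0289 + 0.0484 + 0.0081 + 0.0025 + 0.0961 = 0.2096
B_P1 = 1 / 0.2096 = 4.7710
Σp_P3ᵢ² = 0.02² + 0.02² + 0.20² + 0.17² + 0.29² + 0.30² = 0.0004 + 0.0004 + 0.0400 + 0.0289 + 0.0841 + 0.0900 = 0.2438
B_P3 = 1 / 0.2438 = 4.1017
Σp_P4ᵢ² = 0.13² + 0.03² + 0.02² + 0.38² + 0.03² + 0.41² = 0.0169 + 0.0009 + 0.0004 + 0.1444 + 0.0009 + 0.1681 = 0.3316
B_P4 = 1 / 0.3316 = 3.0157
Ranking by B (broadest → narrowest): population P1 (4.77) > population P3 (4.10) > population P4 (3.02) > population P2 (2.30)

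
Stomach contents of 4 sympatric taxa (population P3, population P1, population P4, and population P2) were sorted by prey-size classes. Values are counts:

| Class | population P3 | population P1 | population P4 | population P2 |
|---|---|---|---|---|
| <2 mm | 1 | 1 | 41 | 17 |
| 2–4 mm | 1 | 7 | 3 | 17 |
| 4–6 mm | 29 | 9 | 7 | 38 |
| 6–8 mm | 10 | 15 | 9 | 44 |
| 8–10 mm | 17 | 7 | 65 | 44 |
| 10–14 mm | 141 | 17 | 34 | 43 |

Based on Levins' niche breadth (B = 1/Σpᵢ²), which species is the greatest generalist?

Proportions for population P3 (n=199): 1/199=0.0050, 1/199=0.0050, 29/199=0.1457, 10/199=0.0503, 17/199=0.0854, 141/199=0.7085
Proportions for population P1 (n=56): 1/56=0.0179, 7/56=0.1250, 9/56=0.1607, 15/56=0.2679, 7/56=0.1250, 17/56=0.3036
Proportions for population P4 (n=159): 41/159=0.2579, 3/159=0.0189, 7/159=0.0440, 9/159=0.0566, 65/159=0.4088, 34/159=0.2138
Proportions for population P2 (n=203): 17/203=0.0837, 17/203=0.0837, 38/203=0.1872, 44/203=0.2167, 44/203=0.2167, 43/203=0.2118
Σp_P3ᵢ² = 0.0050² + 0.0050² + 0.1457² + 0.0503² + 0.0854² + 0.7085² = 0.000025 + 0.000025 + 0.021228 + 0.002530 + 0.007293 + 0.501972 = 0.533073
B_P3 = 1 / 0.533073 = 1.8759
Σp_P1ᵢ² = 0.0179² + 0.1250² + 0.1607² + 0.2679² + 0.1250² + 0.3036² = 0.000320 + 0.015625 + 0.025824 + 0.071770 + 0.015625 + 0.092173 = 0.221337
B_P1 = 1 / 0.221337 = 4.5180
Σp_P4ᵢ² = 0.2579² + 0.0189² + 0.0440² + 0.0566² + 0.4088² + 0.2138² = 0.066512 + 0.000357 + 0.001936 + 0.003204 + 0.167117 + 0.045710 = 0.284836
B_P4 = 1 / 0.284836 = 3.5108
Σp_P2ᵢ² = 0.0837² + 0.0837² + 0.1872² + 0.2167² + 0.2167² + 0.2118² = 0.007006 + 0.007006 + 0.035044 + 0.046959 + 0.046959 + 0.044859 = 0.187833
B_P2 = 1 / 0.187833 = 5.3239
Highest B → broadest niche (most generalist): population P2 (B = 5.32).

population P2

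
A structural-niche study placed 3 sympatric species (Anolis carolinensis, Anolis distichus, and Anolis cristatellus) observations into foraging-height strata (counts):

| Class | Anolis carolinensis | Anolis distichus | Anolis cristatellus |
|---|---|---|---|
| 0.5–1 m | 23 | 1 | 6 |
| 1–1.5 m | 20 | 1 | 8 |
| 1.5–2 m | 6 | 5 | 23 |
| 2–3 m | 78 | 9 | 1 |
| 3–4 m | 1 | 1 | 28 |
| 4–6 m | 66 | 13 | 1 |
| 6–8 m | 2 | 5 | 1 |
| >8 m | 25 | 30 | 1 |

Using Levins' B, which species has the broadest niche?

Anolis carolinensis

Proportions for Anolis carolinensis (n=221): 23/221=0.1041, 20/221=0.0905, 6/221=0.0271, 78/221=0.3529, 1/221=0.0045, 66/221=0.2986, 2/221=0.0090, 25/221=0.1131
Proportions for Anolis distichus (n=65): 1/65=0.0154, 1/65=0.0154, 5/65=0.0769, 9/65=0.1385, 1/65=0.0154, 13/65=0.2000, 5/65=0.0769, 30/65=0.4615
Proportions for Anolis cristatellus (n=69): 6/69=0.0870, 8/69=0.1159, 23/69=0.3333, 1/69=0.0145, 28/69=0.4058, 1/69=0.0145, 1/69=0.0145, 1/69=0.0145
Σp_caroᵢ² = 0.1041² + 0.0905² + 0.0271² + 0.3529² + 0.0045² + 0.2986² + 0.0090² + 0.1131² = 0.010837 + 0.008190 + 0.000734 + 0.124538 + 0.000020 + 0.089162 + 0.000081 + 0.012792 = 0.246354
B_caro = 1 / 0.246354 = 4.0592
Σp_distᵢ² = 0.0154² + 0.0154² + 0.0769² + 0.1385² + 0.0154² + 0.2000² + 0.0769² + 0.4615² = 0.000237 + 0.000237 + 0.005914 + 0.019182 + 0.000237 + 0.040000 + 0.005914 + 0.212982 = 0.284703
B_dist = 1 / 0.284703 = 3.5124
Σp_crisᵢ² = 0.0870² + 0.1159² + 0.3333² + 0.0145² + 0.4058² + 0.0145² + 0.0145² + 0.0145² = 0.007569 + 0.013433 + 0.111089 + 0.000210 + 0.164674 + 0.000210 + 0.000210 + 0.000210 = 0.297605
B_cris = 1 / 0.297605 = 3.3602
Highest B → broadest niche (most generalist): Anolis carolinensis (B = 4.06).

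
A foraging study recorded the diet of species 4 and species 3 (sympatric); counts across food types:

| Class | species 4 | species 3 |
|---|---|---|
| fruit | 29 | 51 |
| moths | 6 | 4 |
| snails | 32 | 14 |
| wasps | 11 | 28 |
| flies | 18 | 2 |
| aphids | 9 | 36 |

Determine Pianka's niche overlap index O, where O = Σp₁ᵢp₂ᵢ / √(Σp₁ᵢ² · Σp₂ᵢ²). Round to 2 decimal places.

0.76

Proportions for species 4 (n=105): 29/105=0.2762, 6/105=0.0571, 32/105=0.3048, 11/105=0.1048, 18/105=0.1714, 9/105=0.0857
Proportions for species 3 (n=135): 51/135=0.3778, 4/135=0.0296, 14/135=0.1037, 28/135=0.2074, 2/135=0.0148, 36/135=0.2667
Σ p₁ᵢp₂ᵢ = 0.104348 + 0.001690 + 0.031608 + 0.021736 + 0.002537 + 0.022856 = 0.184775
Σp_1ᵢ² = 0.2762² + 0.0571² + 0.3048² + 0.1048² + 0.1714² + 0.0857² = 0.076286 + 0.003260 + 0.092903 + 0.010983 + 0.029378 + 0.007344 = 0.220154
Σp_2ᵢ² = 0.3778² + 0.0296² + 0.1037² + 0.2074² + 0.0148² + 0.2667² = 0.142733 + 0.000876 + 0.010754 + 0.043015 + 0.000219 + 0.071129 = 0.268726
O = 0.184775 / √(0.220154 × 0.268726) = 0.184775 / 0.2432306 = 0.7597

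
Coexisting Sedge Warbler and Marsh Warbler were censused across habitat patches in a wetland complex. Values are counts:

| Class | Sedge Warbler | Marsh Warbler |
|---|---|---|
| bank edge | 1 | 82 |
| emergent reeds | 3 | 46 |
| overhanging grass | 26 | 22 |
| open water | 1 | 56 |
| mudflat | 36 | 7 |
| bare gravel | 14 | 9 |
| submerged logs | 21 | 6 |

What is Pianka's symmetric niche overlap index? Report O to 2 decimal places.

Proportions for Sedge Warbler (n=102): 1/102=0.0098, 3/102=0.0294, 26/102=0.2549, 1/102=0.0098, 36/102=0.3529, 14/102=0.1373, 21/102=0.2059
Proportions for Marsh Warbler (n=228): 82/228=0.3596, 46/228=0.2018, 22/228=0.0965, 56/228=0.2456, 7/228=0.0307, 9/228=0.0395, 6/228=0.0263
Σ p₁ᵢp₂ᵢ = 0.003524 + 0.005933 + 0.024598 + 0.002407 + 0.010834 + 0.005423 + 0.005415 = 0.058134
Σp_1ᵢ² = 0.0098² + 0.0294² + 0.2549² + 0.0098² + 0.3529² + 0.1373² + 0.2059² = 0.000096 + 0.000864 + 0.064974 + 0.000096 + 0.124538 + 0.018851 + 0.042395 = 0.251814
Σp_2ᵢ² = 0.3596² + 0.2018² + 0.0965² + 0.2456² + 0.0307² + 0.0395² + 0.0263² = 0.129312 + 0.040723 + 0.009312 + 0.060319 + 0.000942 + 0.001560 + 0.000692 = 0.242860
O = 0.058134 / √(0.251814 × 0.242860) = 0.058134 / 0.2472965 = 0.2351

0.24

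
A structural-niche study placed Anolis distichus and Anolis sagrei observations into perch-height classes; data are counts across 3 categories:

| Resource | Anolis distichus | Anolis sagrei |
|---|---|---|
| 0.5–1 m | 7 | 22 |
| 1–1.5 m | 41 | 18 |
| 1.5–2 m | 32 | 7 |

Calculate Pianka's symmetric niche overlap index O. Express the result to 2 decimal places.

0.73

Proportions for Anolis distichus (n=80): 7/80=0.0875, 41/80=0.5125, 32/80=0.4000
Proportions for Anolis sagrei (n=47): 22/47=0.4681, 18/47=0.3830, 7/47=0.1489
Σ p₁ᵢp₂ᵢ = 0.040959 + 0.196288 + 0.059560 = 0.296807
Σp_1ᵢ² = 0.0875² + 0.5125² + 0.4000² = 0.007656 + 0.262656 + 0.160000 = 0.430312
Σp_2ᵢ² = 0.4681² + 0.3830² + 0.1489² = 0.219118 + 0.146689 + 0.022171 = 0.387978
O = 0.296807 / √(0.430312 × 0.387978) = 0.296807 / 0.4085971 = 0.7264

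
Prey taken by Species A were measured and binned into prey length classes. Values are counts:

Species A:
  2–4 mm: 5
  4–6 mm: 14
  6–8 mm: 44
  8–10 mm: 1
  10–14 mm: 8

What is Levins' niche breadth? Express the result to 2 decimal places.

2.33

Proportions for Species A (n=72): 5/72=0.0694, 14/72=0.1944, 44/72=0.6111, 1/72=0.0139, 8/72=0.1111
Σpᵢ² = 0.0694² + 0.1944² + 0.6111² + 0.0139² + 0.1111² = 0.004816 + 0.037791 + 0.373443 + 0.000193 + 0.012343 = 0.428586
B = 1 / 0.428586 = 2.3333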